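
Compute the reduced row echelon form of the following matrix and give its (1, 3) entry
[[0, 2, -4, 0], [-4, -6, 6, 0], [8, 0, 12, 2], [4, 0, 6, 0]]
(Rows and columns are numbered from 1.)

Swap r1 and r2.
  [ -4  -6   6  0 ]
  [  0   2  -4  0 ]
  [  8   0  12  2 ]
  [  4   0   6  0 ]
Multiply r1 by -1/4.
  [ 1  3/2  -3/2  0 ]
  [ 0    2    -4  0 ]
  [ 8    0    12  2 ]
  [ 4    0     6  0 ]
Subtract 8 times r1 from r3.
  [ 1  3/2  -3/2  0 ]
  [ 0    2    -4  0 ]
  [ 0  -12    24  2 ]
  [ 4    0     6  0 ]
Subtract 4 times r1 from r4.
  [ 1  3/2  -3/2  0 ]
  [ 0    2    -4  0 ]
  [ 0  -12    24  2 ]
  [ 0   -6    12  0 ]
Multiply r2 by 1/2.
  [ 1  3/2  -3/2  0 ]
  [ 0    1    -2  0 ]
  [ 0  -12    24  2 ]
  [ 0   -6    12  0 ]
Add 12 times r2 to r3.
  [ 1  3/2  -3/2  0 ]
  [ 0    1    -2  0 ]
  [ 0    0     0  2 ]
  [ 0   -6    12  0 ]
Add 6 times r2 to r4.
  [ 1  3/2  -3/2  0 ]
  [ 0    1    -2  0 ]
  [ 0    0     0  2 ]
  [ 0    0     0  0 ]
Multiply r3 by 1/2.
  [ 1  3/2  -3/2  0 ]
  [ 0    1    -2  0 ]
  [ 0    0     0  1 ]
  [ 0    0     0  0 ]
Subtract 3/2 times r2 from r1.
  [ 1  0  3/2  0 ]
  [ 0  1   -2  0 ]
  [ 0  0    0  1 ]
  [ 0  0    0  0 ]

3/2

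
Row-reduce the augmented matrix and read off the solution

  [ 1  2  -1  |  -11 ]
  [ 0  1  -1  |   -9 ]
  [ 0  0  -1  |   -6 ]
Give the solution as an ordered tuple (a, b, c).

(1, -3, 6)

r3 -> -1·r3
  [ 1  2  -1  |  -11 ]
  [ 0  1  -1  |   -9 ]
  [ 0  0   1  |    6 ]
r2 -> r2 + r3
  [ 1  2  -1  |  -11 ]
  [ 0  1   0  |   -3 ]
  [ 0  0   1  |    6 ]
r1 -> r1 + r3
  [ 1  2  0  |  -5 ]
  [ 0  1  0  |  -3 ]
  [ 0  0  1  |   6 ]
r1 -> r1 − 2·r2
  [ 1  0  0  |   1 ]
  [ 0  1  0  |  -3 ]
  [ 0  0  1  |   6 ]
Reading off the last column: a = 1, b = -3, c = 6.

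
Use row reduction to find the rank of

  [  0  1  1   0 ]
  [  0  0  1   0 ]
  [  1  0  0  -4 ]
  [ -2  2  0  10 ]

Swap R1 and R3.
Add 2 times R1 to R4.
Swap R2 and R3.
Subtract 2 times R2 from R4.
Add 2 times R3 to R4.
Multiply R4 by 1/2.
Add 4 times R4 to R1.
Subtract R3 from R2.
The reduced form has 4 nonzero rows.

rank = 4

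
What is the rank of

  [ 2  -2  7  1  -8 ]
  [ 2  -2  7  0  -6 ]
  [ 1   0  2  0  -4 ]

rank = 3

Multiply r1 by 1/2.
  [ 1  -1  7/2  1/2  -4 ]
  [ 2  -2    7    0  -6 ]
  [ 1   0    2    0  -4 ]
Subtract 2 times r1 from r2.
  [ 1  -1  7/2  1/2  -4 ]
  [ 0   0    0   -1   2 ]
  [ 1   0    2    0  -4 ]
Subtract r1 from r3.
  [ 1  -1   7/2   1/2  -4 ]
  [ 0   0     0    -1   2 ]
  [ 0   1  -3/2  -1/2   0 ]
Swap r2 and r3.
  [ 1  -1   7/2   1/2  -4 ]
  [ 0   1  -3/2  -1/2   0 ]
  [ 0   0     0    -1   2 ]
Multiply r3 by -1.
  [ 1  -1   7/2   1/2  -4 ]
  [ 0   1  -3/2  -1/2   0 ]
  [ 0   0     0     1  -2 ]
Add 1/2 times r3 to r2.
  [ 1  -1   7/2  1/2  -4 ]
  [ 0   1  -3/2    0  -1 ]
  [ 0   0     0    1  -2 ]
Subtract 1/2 times r3 from r1.
  [ 1  -1   7/2  0  -3 ]
  [ 0   1  -3/2  0  -1 ]
  [ 0   0     0  1  -2 ]
Add r2 to r1.
  [ 1  0     2  0  -4 ]
  [ 0  1  -3/2  0  -1 ]
  [ 0  0     0  1  -2 ]
The reduced form has 3 nonzero rows.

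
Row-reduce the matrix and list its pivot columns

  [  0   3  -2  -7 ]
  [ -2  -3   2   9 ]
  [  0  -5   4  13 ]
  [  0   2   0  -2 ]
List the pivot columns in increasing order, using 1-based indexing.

1, 2, 3

ρ1 <-> ρ2
  [ -2  -3   2   9 ]
  [  0   3  -2  -7 ]
  [  0  -5   4  13 ]
  [  0   2   0  -2 ]
ρ1 → -1/2·ρ1
  [ 1  3/2  -1  -9/2 ]
  [ 0    3  -2    -7 ]
  [ 0   -5   4    13 ]
  [ 0    2   0    -2 ]
ρ2 → 1/3·ρ2
  [ 1  3/2    -1  -9/2 ]
  [ 0    1  -2/3  -7/3 ]
  [ 0   -5     4    13 ]
  [ 0    2     0    -2 ]
ρ3 → ρ3 + 5·ρ2
  [ 1  3/2    -1  -9/2 ]
  [ 0    1  -2/3  -7/3 ]
  [ 0    0   2/3   4/3 ]
  [ 0    2     0    -2 ]
ρ4 → ρ4 − 2·ρ2
  [ 1  3/2    -1  -9/2 ]
  [ 0    1  -2/3  -7/3 ]
  [ 0    0   2/3   4/3 ]
  [ 0    0   4/3   8/3 ]
ρ3 → 3/2·ρ3
  [ 1  3/2    -1  -9/2 ]
  [ 0    1  -2/3  -7/3 ]
  [ 0    0     1     2 ]
  [ 0    0   4/3   8/3 ]
ρ4 → ρ4 − 4/3·ρ3
  [ 1  3/2    -1  -9/2 ]
  [ 0    1  -2/3  -7/3 ]
  [ 0    0     1     2 ]
  [ 0    0     0     0 ]
ρ2 → ρ2 + 2/3·ρ3
  [ 1  3/2  -1  -9/2 ]
  [ 0    1   0    -1 ]
  [ 0    0   1     2 ]
  [ 0    0   0     0 ]
ρ1 → ρ1 + ρ3
  [ 1  3/2  0  -5/2 ]
  [ 0    1  0    -1 ]
  [ 0    0  1     2 ]
  [ 0    0  0     0 ]
ρ1 → ρ1 − 3/2·ρ2
  [ 1  0  0  -1 ]
  [ 0  1  0  -1 ]
  [ 0  0  1   2 ]
  [ 0  0  0   0 ]
Pivot columns are the columns containing a leading 1.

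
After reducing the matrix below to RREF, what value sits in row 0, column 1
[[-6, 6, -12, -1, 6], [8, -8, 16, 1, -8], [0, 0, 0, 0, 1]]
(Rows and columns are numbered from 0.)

-1

R1 -> -1/6·R1
  [ 1  -1   2  1/6  -1 ]
  [ 8  -8  16    1  -8 ]
  [ 0   0   0    0   1 ]
R2 -> R2 − 8·R1
  [ 1  -1  2   1/6  -1 ]
  [ 0   0  0  -1/3   0 ]
  [ 0   0  0     0   1 ]
R2 -> -3·R2
  [ 1  -1  2  1/6  -1 ]
  [ 0   0  0    1   0 ]
  [ 0   0  0    0   1 ]
R1 -> R1 + R3
  [ 1  -1  2  1/6  0 ]
  [ 0   0  0    1  0 ]
  [ 0   0  0    0  1 ]
R1 -> R1 − 1/6·R2
  [ 1  -1  2  0  0 ]
  [ 0   0  0  1  0 ]
  [ 0   0  0  0  1 ]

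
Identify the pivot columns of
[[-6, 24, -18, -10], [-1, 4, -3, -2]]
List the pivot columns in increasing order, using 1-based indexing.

Multiply R1 by -1/6.
  [  1  -4   3  5/3 ]
  [ -1   4  -3   -2 ]
Add R1 to R2.
  [ 1  -4  3   5/3 ]
  [ 0   0  0  -1/3 ]
Multiply R2 by -3.
  [ 1  -4  3  5/3 ]
  [ 0   0  0    1 ]
Subtract 5/3 times R2 from R1.
  [ 1  -4  3  0 ]
  [ 0   0  0  1 ]
Pivot columns are the columns containing a leading 1.

1, 4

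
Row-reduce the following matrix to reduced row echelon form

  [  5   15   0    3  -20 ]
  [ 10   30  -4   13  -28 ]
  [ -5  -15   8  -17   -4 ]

[[1, 3, 0, 3/5, -4], [0, 0, 1, -7/4, -3], [0, 0, 0, 0, 0]]

ρ1 ← 1/5·ρ1
ρ2 ← ρ2 − 10·ρ1
ρ3 ← ρ3 + 5·ρ1
ρ2 ← -1/4·ρ2
ρ3 ← ρ3 − 8·ρ2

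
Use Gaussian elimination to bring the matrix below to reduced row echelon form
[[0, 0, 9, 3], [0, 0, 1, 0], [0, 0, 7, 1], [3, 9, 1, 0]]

R1 <=> R4
R1 → 1/3·R1
R3 → R3 − 7·R2
R4 → R4 − 9·R2
R4 → R4 − 3·R3
R1 → R1 − 1/3·R2

[[1, 3, 0, 0], [0, 0, 1, 0], [0, 0, 0, 1], [0, 0, 0, 0]]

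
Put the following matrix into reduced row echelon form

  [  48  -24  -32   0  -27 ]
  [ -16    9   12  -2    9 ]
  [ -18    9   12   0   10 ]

ρ1 ← 1/48·ρ1
  [   1  -1/2  -2/3   0  -9/16 ]
  [ -16     9    12  -2      9 ]
  [ -18     9    12   0     10 ]
ρ2 ← ρ2 + 16·ρ1
  [   1  -1/2  -2/3   0  -9/16 ]
  [   0     1   4/3  -2      0 ]
  [ -18     9    12   0     10 ]
ρ3 ← ρ3 + 18·ρ1
  [ 1  -1/2  -2/3   0  -9/16 ]
  [ 0     1   4/3  -2      0 ]
  [ 0     0     0   0   -1/8 ]
ρ3 ← -8·ρ3
  [ 1  -1/2  -2/3   0  -9/16 ]
  [ 0     1   4/3  -2      0 ]
  [ 0     0     0   0      1 ]
ρ1 ← ρ1 + 9/16·ρ3
  [ 1  -1/2  -2/3   0  0 ]
  [ 0     1   4/3  -2  0 ]
  [ 0     0     0   0  1 ]
ρ1 ← ρ1 + 1/2·ρ2
  [ 1  0    0  -1  0 ]
  [ 0  1  4/3  -2  0 ]
  [ 0  0    0   0  1 ]

[[1, 0, 0, -1, 0], [0, 1, 4/3, -2, 0], [0, 0, 0, 0, 1]]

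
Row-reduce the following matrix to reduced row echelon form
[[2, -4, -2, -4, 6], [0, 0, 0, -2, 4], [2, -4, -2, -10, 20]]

[[1, -2, -1, 0, 0], [0, 0, 0, 1, 0], [0, 0, 0, 0, 1]]

R1 -> 1/2·R1
  [ 1  -2  -1   -2   3 ]
  [ 0   0   0   -2   4 ]
  [ 2  -4  -2  -10  20 ]
R3 -> R3 − 2·R1
  [ 1  -2  -1  -2   3 ]
  [ 0   0   0  -2   4 ]
  [ 0   0   0  -6  14 ]
R2 -> -1/2·R2
  [ 1  -2  -1  -2   3 ]
  [ 0   0   0   1  -2 ]
  [ 0   0   0  -6  14 ]
R3 -> R3 + 6·R2
  [ 1  -2  -1  -2   3 ]
  [ 0   0   0   1  -2 ]
  [ 0   0   0   0   2 ]
R3 -> 1/2·R3
  [ 1  -2  -1  -2   3 ]
  [ 0   0   0   1  -2 ]
  [ 0   0   0   0   1 ]
R2 -> R2 + 2·R3
  [ 1  -2  -1  -2  3 ]
  [ 0   0   0   1  0 ]
  [ 0   0   0   0  1 ]
R1 -> R1 − 3·R3
  [ 1  -2  -1  -2  0 ]
  [ 0   0   0   1  0 ]
  [ 0   0   0   0  1 ]
R1 -> R1 + 2·R2
  [ 1  -2  -1  0  0 ]
  [ 0   0   0  1  0 ]
  [ 0   0   0  0  1 ]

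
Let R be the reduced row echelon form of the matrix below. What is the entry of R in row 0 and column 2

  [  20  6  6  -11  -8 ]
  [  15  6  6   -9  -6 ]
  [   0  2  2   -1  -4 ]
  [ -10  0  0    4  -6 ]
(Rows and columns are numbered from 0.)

0

R1 ← 1/20·R1
R2 ← R2 − 15·R1
R4 ← R4 + 10·R1
R2 ← 2/3·R2
R3 ← R3 − 2·R2
R4 ← R4 − 3·R2
R3 ← -1/4·R3
R4 ← R4 + 10·R3
R1 ← R1 + 2/5·R3
R1 ← R1 − 3/10·R2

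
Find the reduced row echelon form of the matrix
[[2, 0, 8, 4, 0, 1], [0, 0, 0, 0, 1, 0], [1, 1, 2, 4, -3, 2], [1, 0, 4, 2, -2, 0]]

R1 ← 1/2·R1
  [ 1  0  4  2   0  1/2 ]
  [ 0  0  0  0   1    0 ]
  [ 1  1  2  4  -3    2 ]
  [ 1  0  4  2  -2    0 ]
R3 ← R3 − R1
  [ 1  0   4  2   0  1/2 ]
  [ 0  0   0  0   1    0 ]
  [ 0  1  -2  2  -3  3/2 ]
  [ 1  0   4  2  -2    0 ]
R4 ← R4 − R1
  [ 1  0   4  2   0   1/2 ]
  [ 0  0   0  0   1     0 ]
  [ 0  1  -2  2  -3   3/2 ]
  [ 0  0   0  0  -2  -1/2 ]
R2 <=> R3
  [ 1  0   4  2   0   1/2 ]
  [ 0  1  -2  2  -3   3/2 ]
  [ 0  0   0  0   1     0 ]
  [ 0  0   0  0  -2  -1/2 ]
R4 ← R4 + 2·R3
  [ 1  0   4  2   0   1/2 ]
  [ 0  1  -2  2  -3   3/2 ]
  [ 0  0   0  0   1     0 ]
  [ 0  0   0  0   0  -1/2 ]
R4 ← -2·R4
  [ 1  0   4  2   0  1/2 ]
  [ 0  1  -2  2  -3  3/2 ]
  [ 0  0   0  0   1    0 ]
  [ 0  0   0  0   0    1 ]
R2 ← R2 − 3/2·R4
  [ 1  0   4  2   0  1/2 ]
  [ 0  1  -2  2  -3    0 ]
  [ 0  0   0  0   1    0 ]
  [ 0  0   0  0   0    1 ]
R1 ← R1 − 1/2·R4
  [ 1  0   4  2   0  0 ]
  [ 0  1  -2  2  -3  0 ]
  [ 0  0   0  0   1  0 ]
  [ 0  0   0  0   0  1 ]
R2 ← R2 + 3·R3
  [ 1  0   4  2  0  0 ]
  [ 0  1  -2  2  0  0 ]
  [ 0  0   0  0  1  0 ]
  [ 0  0   0  0  0  1 ]

[[1, 0, 4, 2, 0, 0], [0, 1, -2, 2, 0, 0], [0, 0, 0, 0, 1, 0], [0, 0, 0, 0, 0, 1]]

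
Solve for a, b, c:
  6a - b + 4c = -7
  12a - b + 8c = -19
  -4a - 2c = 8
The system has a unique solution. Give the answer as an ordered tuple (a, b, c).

(-2, -5, 0)

Form the augmented matrix and row-reduce:
  [  6  -1   4  |   -7 ]
  [ 12  -1   8  |  -19 ]
  [ -4   0  -2  |    8 ]
r1 := 1/6·r1
  [  1  -1/6  2/3  |  -7/6 ]
  [ 12    -1    8  |   -19 ]
  [ -4     0   -2  |     8 ]
r2 := r2 − 12·r1
  [  1  -1/6  2/3  |  -7/6 ]
  [  0     1    0  |    -5 ]
  [ -4     0   -2  |     8 ]
r3 := r3 + 4·r1
  [ 1  -1/6  2/3  |  -7/6 ]
  [ 0     1    0  |    -5 ]
  [ 0  -2/3  2/3  |  10/3 ]
r3 := r3 + 2/3·r2
  [ 1  -1/6  2/3  |  -7/6 ]
  [ 0     1    0  |    -5 ]
  [ 0     0  2/3  |     0 ]
r3 := 3/2·r3
  [ 1  -1/6  2/3  |  -7/6 ]
  [ 0     1    0  |    -5 ]
  [ 0     0    1  |     0 ]
r1 := r1 − 2/3·r3
  [ 1  -1/6  0  |  -7/6 ]
  [ 0     1  0  |    -5 ]
  [ 0     0  1  |     0 ]
r1 := r1 + 1/6·r2
  [ 1  0  0  |  -2 ]
  [ 0  1  0  |  -5 ]
  [ 0  0  1  |   0 ]
Reading off the last column: a = -2, b = -5, c = 0.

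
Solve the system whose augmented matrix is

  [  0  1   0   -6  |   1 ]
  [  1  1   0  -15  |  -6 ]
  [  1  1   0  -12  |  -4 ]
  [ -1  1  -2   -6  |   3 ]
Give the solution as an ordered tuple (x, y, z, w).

(-1, 5, -1/2, 2/3)

Swap ρ1 and ρ2.
Subtract ρ1 from ρ3.
Add ρ1 to ρ4.
Subtract 2 times ρ2 from ρ4.
Swap ρ3 and ρ4.
Multiply ρ3 by -1/2.
Multiply ρ4 by 1/3.
Subtract 9/2 times ρ4 from ρ3.
Add 6 times ρ4 to ρ2.
Add 15 times ρ4 to ρ1.
Subtract ρ2 from ρ1.
Reading off the last column: x = -1, y = 5, z = -1/2, w = 2/3.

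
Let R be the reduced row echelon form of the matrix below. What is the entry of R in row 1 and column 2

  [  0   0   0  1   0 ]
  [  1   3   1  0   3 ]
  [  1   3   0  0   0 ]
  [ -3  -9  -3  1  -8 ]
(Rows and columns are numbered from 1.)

3

r1 ↔ r2
  [  1   3   1  0   3 ]
  [  0   0   0  1   0 ]
  [  1   3   0  0   0 ]
  [ -3  -9  -3  1  -8 ]
r3 := r3 − r1
  [  1   3   1  0   3 ]
  [  0   0   0  1   0 ]
  [  0   0  -1  0  -3 ]
  [ -3  -9  -3  1  -8 ]
r4 := r4 + 3·r1
  [ 1  3   1  0   3 ]
  [ 0  0   0  1   0 ]
  [ 0  0  -1  0  -3 ]
  [ 0  0   0  1   1 ]
r2 ↔ r3
  [ 1  3   1  0   3 ]
  [ 0  0  -1  0  -3 ]
  [ 0  0   0  1   0 ]
  [ 0  0   0  1   1 ]
r2 := -1·r2
  [ 1  3  1  0  3 ]
  [ 0  0  1  0  3 ]
  [ 0  0  0  1  0 ]
  [ 0  0  0  1  1 ]
r4 := r4 − r3
  [ 1  3  1  0  3 ]
  [ 0  0  1  0  3 ]
  [ 0  0  0  1  0 ]
  [ 0  0  0  0  1 ]
r2 := r2 − 3·r4
  [ 1  3  1  0  3 ]
  [ 0  0  1  0  0 ]
  [ 0  0  0  1  0 ]
  [ 0  0  0  0  1 ]
r1 := r1 − 3·r4
  [ 1  3  1  0  0 ]
  [ 0  0  1  0  0 ]
  [ 0  0  0  1  0 ]
  [ 0  0  0  0  1 ]
r1 := r1 − r2
  [ 1  3  0  0  0 ]
  [ 0  0  1  0  0 ]
  [ 0  0  0  1  0 ]
  [ 0  0  0  0  1 ]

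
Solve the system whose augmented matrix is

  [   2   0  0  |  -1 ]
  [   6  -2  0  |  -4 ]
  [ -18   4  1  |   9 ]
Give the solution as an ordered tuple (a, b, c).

Multiply ρ1 by 1/2.
Subtract 6 times ρ1 from ρ2.
Add 18 times ρ1 to ρ3.
Multiply ρ2 by -1/2.
Subtract 4 times ρ2 from ρ3.
Reading off the last column: a = -1/2, b = 1/2, c = -2.

(-1/2, 1/2, -2)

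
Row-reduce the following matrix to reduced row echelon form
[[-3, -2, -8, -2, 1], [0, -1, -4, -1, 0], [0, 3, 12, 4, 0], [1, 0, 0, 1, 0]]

[[1, 0, 0, 0, 0], [0, 1, 4, 0, 0], [0, 0, 0, 1, 0], [0, 0, 0, 0, 1]]

ρ1 -> -1/3·ρ1
  [ 1  2/3  8/3  2/3  -1/3 ]
  [ 0   -1   -4   -1     0 ]
  [ 0    3   12    4     0 ]
  [ 1    0    0    1     0 ]
ρ4 -> ρ4 − ρ1
  [ 1   2/3   8/3  2/3  -1/3 ]
  [ 0    -1    -4   -1     0 ]
  [ 0     3    12    4     0 ]
  [ 0  -2/3  -8/3  1/3   1/3 ]
ρ2 -> -1·ρ2
  [ 1   2/3   8/3  2/3  -1/3 ]
  [ 0     1     4    1     0 ]
  [ 0     3    12    4     0 ]
  [ 0  -2/3  -8/3  1/3   1/3 ]
ρ3 -> ρ3 − 3·ρ2
  [ 1   2/3   8/3  2/3  -1/3 ]
  [ 0     1     4    1     0 ]
  [ 0     0     0    1     0 ]
  [ 0  -2/3  -8/3  1/3   1/3 ]
ρ4 -> ρ4 + 2/3·ρ2
  [ 1  2/3  8/3  2/3  -1/3 ]
  [ 0    1    4    1     0 ]
  [ 0    0    0    1     0 ]
  [ 0    0    0    1   1/3 ]
ρ4 -> ρ4 − ρ3
  [ 1  2/3  8/3  2/3  -1/3 ]
  [ 0    1    4    1     0 ]
  [ 0    0    0    1     0 ]
  [ 0    0    0    0   1/3 ]
ρ4 -> 3·ρ4
  [ 1  2/3  8/3  2/3  -1/3 ]
  [ 0    1    4    1     0 ]
  [ 0    0    0    1     0 ]
  [ 0    0    0    0     1 ]
ρ1 -> ρ1 + 1/3·ρ4
  [ 1  2/3  8/3  2/3  0 ]
  [ 0    1    4    1  0 ]
  [ 0    0    0    1  0 ]
  [ 0    0    0    0  1 ]
ρ2 -> ρ2 − ρ3
  [ 1  2/3  8/3  2/3  0 ]
  [ 0    1    4    0  0 ]
  [ 0    0    0    1  0 ]
  [ 0    0    0    0  1 ]
ρ1 -> ρ1 − 2/3·ρ3
  [ 1  2/3  8/3  0  0 ]
  [ 0    1    4  0  0 ]
  [ 0    0    0  1  0 ]
  [ 0    0    0  0  1 ]
ρ1 -> ρ1 − 2/3·ρ2
  [ 1  0  0  0  0 ]
  [ 0  1  4  0  0 ]
  [ 0  0  0  1  0 ]
  [ 0  0  0  0  1 ]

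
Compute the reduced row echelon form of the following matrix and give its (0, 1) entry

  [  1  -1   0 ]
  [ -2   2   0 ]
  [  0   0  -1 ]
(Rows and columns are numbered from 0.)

R2 → R2 + 2·R1
  [ 1  -1   0 ]
  [ 0   0   0 ]
  [ 0   0  -1 ]
R2 <=> R3
  [ 1  -1   0 ]
  [ 0   0  -1 ]
  [ 0   0   0 ]
R2 → -1·R2
  [ 1  -1  0 ]
  [ 0   0  1 ]
  [ 0   0  0 ]

-1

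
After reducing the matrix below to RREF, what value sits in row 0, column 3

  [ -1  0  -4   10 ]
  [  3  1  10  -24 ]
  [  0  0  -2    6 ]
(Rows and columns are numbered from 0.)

ρ1 ← -1·ρ1
ρ2 ← ρ2 − 3·ρ1
ρ3 ← -1/2·ρ3
ρ2 ← ρ2 + 2·ρ3
ρ1 ← ρ1 − 4·ρ3

2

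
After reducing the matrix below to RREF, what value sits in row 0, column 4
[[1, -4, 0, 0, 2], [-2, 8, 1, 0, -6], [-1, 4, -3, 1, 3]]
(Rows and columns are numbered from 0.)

R2 ← R2 + 2·R1
  [  1  -4   0  0   2 ]
  [  0   0   1  0  -2 ]
  [ -1   4  -3  1   3 ]
R3 ← R3 + R1
  [ 1  -4   0  0   2 ]
  [ 0   0   1  0  -2 ]
  [ 0   0  -3  1   5 ]
R3 ← R3 + 3·R2
  [ 1  -4  0  0   2 ]
  [ 0   0  1  0  -2 ]
  [ 0   0  0  1  -1 ]

2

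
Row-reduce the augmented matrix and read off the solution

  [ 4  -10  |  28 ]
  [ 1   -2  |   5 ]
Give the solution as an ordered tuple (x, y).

(-3, -4)

R1 := 1/4·R1
  [ 1  -5/2  |  7 ]
  [ 1    -2  |  5 ]
R2 := R2 − R1
  [ 1  -5/2  |   7 ]
  [ 0   1/2  |  -2 ]
R2 := 2·R2
  [ 1  -5/2  |   7 ]
  [ 0     1  |  -4 ]
R1 := R1 + 5/2·R2
  [ 1  0  |  -3 ]
  [ 0  1  |  -4 ]
Reading off the last column: x = -3, y = -4.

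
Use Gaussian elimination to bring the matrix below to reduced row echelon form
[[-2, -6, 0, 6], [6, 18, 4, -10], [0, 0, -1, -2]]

R1 := -1/2·R1
  [ 1   3   0   -3 ]
  [ 6  18   4  -10 ]
  [ 0   0  -1   -2 ]
R2 := R2 − 6·R1
  [ 1  3   0  -3 ]
  [ 0  0   4   8 ]
  [ 0  0  -1  -2 ]
R2 := 1/4·R2
  [ 1  3   0  -3 ]
  [ 0  0   1   2 ]
  [ 0  0  -1  -2 ]
R3 := R3 + R2
  [ 1  3  0  -3 ]
  [ 0  0  1   2 ]
  [ 0  0  0   0 ]

[[1, 3, 0, -3], [0, 0, 1, 2], [0, 0, 0, 0]]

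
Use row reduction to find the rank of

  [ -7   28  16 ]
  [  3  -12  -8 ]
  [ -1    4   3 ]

rank = 2

r1 → -1/7·r1
r2 → r2 − 3·r1
r3 → r3 + r1
r2 → -7/8·r2
r3 → r3 − 5/7·r2
r1 → r1 + 16/7·r2
The reduced form has 2 nonzero rows.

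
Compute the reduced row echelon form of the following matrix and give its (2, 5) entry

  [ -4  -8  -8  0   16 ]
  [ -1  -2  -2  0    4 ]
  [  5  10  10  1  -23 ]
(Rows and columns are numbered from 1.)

R1 := -1/4·R1
  [  1   2   2  0   -4 ]
  [ -1  -2  -2  0    4 ]
  [  5  10  10  1  -23 ]
R2 := R2 + R1
  [ 1   2   2  0   -4 ]
  [ 0   0   0  0    0 ]
  [ 5  10  10  1  -23 ]
R3 := R3 − 5·R1
  [ 1  2  2  0  -4 ]
  [ 0  0  0  0   0 ]
  [ 0  0  0  1  -3 ]
R2 <-> R3
  [ 1  2  2  0  -4 ]
  [ 0  0  0  1  -3 ]
  [ 0  0  0  0   0 ]

-3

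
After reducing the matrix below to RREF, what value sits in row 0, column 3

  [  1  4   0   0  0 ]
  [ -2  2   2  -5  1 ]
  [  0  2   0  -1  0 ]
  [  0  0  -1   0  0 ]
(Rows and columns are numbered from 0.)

R2 -> R2 + 2·R1
  [ 1   4   0   0  0 ]
  [ 0  10   2  -5  1 ]
  [ 0   2   0  -1  0 ]
  [ 0   0  -1   0  0 ]
R2 -> 1/10·R2
  [ 1  4    0     0     0 ]
  [ 0  1  1/5  -1/2  1/10 ]
  [ 0  2    0    -1     0 ]
  [ 0  0   -1     0     0 ]
R3 -> R3 − 2·R2
  [ 1  4     0     0     0 ]
  [ 0  1   1/5  -1/2  1/10 ]
  [ 0  0  -2/5     0  -1/5 ]
  [ 0  0    -1     0     0 ]
R3 -> -5/2·R3
  [ 1  4    0     0     0 ]
  [ 0  1  1/5  -1/2  1/10 ]
  [ 0  0    1     0   1/2 ]
  [ 0  0   -1     0     0 ]
R4 -> R4 + R3
  [ 1  4    0     0     0 ]
  [ 0  1  1/5  -1/2  1/10 ]
  [ 0  0    1     0   1/2 ]
  [ 0  0    0     0   1/2 ]
R4 -> 2·R4
  [ 1  4    0     0     0 ]
  [ 0  1  1/5  -1/2  1/10 ]
  [ 0  0    1     0   1/2 ]
  [ 0  0    0     0     1 ]
R3 -> R3 − 1/2·R4
  [ 1  4    0     0     0 ]
  [ 0  1  1/5  -1/2  1/10 ]
  [ 0  0    1     0     0 ]
  [ 0  0    0     0     1 ]
R2 -> R2 − 1/10·R4
  [ 1  4    0     0  0 ]
  [ 0  1  1/5  -1/2  0 ]
  [ 0  0    1     0  0 ]
  [ 0  0    0     0  1 ]
R2 -> R2 − 1/5·R3
  [ 1  4  0     0  0 ]
  [ 0  1  0  -1/2  0 ]
  [ 0  0  1     0  0 ]
  [ 0  0  0     0  1 ]
R1 -> R1 − 4·R2
  [ 1  0  0     2  0 ]
  [ 0  1  0  -1/2  0 ]
  [ 0  0  1     0  0 ]
  [ 0  0  0     0  1 ]

2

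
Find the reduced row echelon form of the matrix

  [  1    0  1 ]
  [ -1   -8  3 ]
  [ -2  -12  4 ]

[[1, 0, 1], [0, 1, -1/2], [0, 0, 0]]

Add R1 to R2.
Add 2 times R1 to R3.
Multiply R2 by -1/8.
Add 12 times R2 to R3.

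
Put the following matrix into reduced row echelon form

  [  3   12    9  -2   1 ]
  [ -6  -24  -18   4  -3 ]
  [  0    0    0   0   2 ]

R1 ← 1/3·R1
  [  1    4    3  -2/3  1/3 ]
  [ -6  -24  -18     4   -3 ]
  [  0    0    0     0    2 ]
R2 ← R2 + 6·R1
  [ 1  4  3  -2/3  1/3 ]
  [ 0  0  0     0   -1 ]
  [ 0  0  0     0    2 ]
R2 ← -1·R2
  [ 1  4  3  -2/3  1/3 ]
  [ 0  0  0     0    1 ]
  [ 0  0  0     0    2 ]
R3 ← R3 − 2·R2
  [ 1  4  3  -2/3  1/3 ]
  [ 0  0  0     0    1 ]
  [ 0  0  0     0    0 ]
R1 ← R1 − 1/3·R2
  [ 1  4  3  -2/3  0 ]
  [ 0  0  0     0  1 ]
  [ 0  0  0     0  0 ]

[[1, 4, 3, -2/3, 0], [0, 0, 0, 0, 1], [0, 0, 0, 0, 0]]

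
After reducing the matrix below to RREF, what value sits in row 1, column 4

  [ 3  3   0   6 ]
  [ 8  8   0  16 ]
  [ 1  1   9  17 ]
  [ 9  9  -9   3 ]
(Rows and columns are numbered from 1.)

2

R1 -> 1/3·R1
R2 -> R2 − 8·R1
R3 -> R3 − R1
R4 -> R4 − 9·R1
R2 <=> R3
R2 -> 1/9·R2
R4 -> R4 + 9·R2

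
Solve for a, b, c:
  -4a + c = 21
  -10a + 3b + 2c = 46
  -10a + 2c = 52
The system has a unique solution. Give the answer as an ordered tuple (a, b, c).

Form the augmented matrix and row-reduce:
  [  -4  0  1  |  21 ]
  [ -10  3  2  |  46 ]
  [ -10  0  2  |  52 ]
r1 -> -1/4·r1
r2 -> r2 + 10·r1
r3 -> r3 + 10·r1
r2 -> 1/3·r2
r3 -> -2·r3
r2 -> r2 + 1/6·r3
r1 -> r1 + 1/4·r3
Reading off the last column: a = -5, b = -2, c = 1.

(-5, -2, 1)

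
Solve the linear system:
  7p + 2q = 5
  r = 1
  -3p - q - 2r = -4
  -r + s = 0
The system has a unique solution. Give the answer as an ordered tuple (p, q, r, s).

(1, -1, 1, 1)

Form the augmented matrix and row-reduce:
  [  7   2   0  0  |   5 ]
  [  0   0   1  0  |   1 ]
  [ -3  -1  -2  0  |  -4 ]
  [  0   0  -1  1  |   0 ]
Multiply R1 by 1/7.
  [  1  2/7   0  0  |  5/7 ]
  [  0    0   1  0  |    1 ]
  [ -3   -1  -2  0  |   -4 ]
  [  0    0  -1  1  |    0 ]
Add 3 times R1 to R3.
  [ 1   2/7   0  0  |    5/7 ]
  [ 0     0   1  0  |      1 ]
  [ 0  -1/7  -2  0  |  -13/7 ]
  [ 0     0  -1  1  |      0 ]
Swap R2 and R3.
  [ 1   2/7   0  0  |    5/7 ]
  [ 0  -1/7  -2  0  |  -13/7 ]
  [ 0     0   1  0  |      1 ]
  [ 0     0  -1  1  |      0 ]
Multiply R2 by -7.
  [ 1  2/7   0  0  |  5/7 ]
  [ 0    1  14  0  |   13 ]
  [ 0    0   1  0  |    1 ]
  [ 0    0  -1  1  |    0 ]
Add R3 to R4.
  [ 1  2/7   0  0  |  5/7 ]
  [ 0    1  14  0  |   13 ]
  [ 0    0   1  0  |    1 ]
  [ 0    0   0  1  |    1 ]
Subtract 14 times R3 from R2.
  [ 1  2/7  0  0  |  5/7 ]
  [ 0    1  0  0  |   -1 ]
  [ 0    0  1  0  |    1 ]
  [ 0    0  0  1  |    1 ]
Subtract 2/7 times R2 from R1.
  [ 1  0  0  0  |   1 ]
  [ 0  1  0  0  |  -1 ]
  [ 0  0  1  0  |   1 ]
  [ 0  0  0  1  |   1 ]
Reading off the last column: p = 1, q = -1, r = 1, s = 1.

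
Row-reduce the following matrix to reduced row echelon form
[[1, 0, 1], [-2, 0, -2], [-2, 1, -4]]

[[1, 0, 1], [0, 1, -2], [0, 0, 0]]

r2 → r2 + 2·r1
  [  1  0   1 ]
  [  0  0   0 ]
  [ -2  1  -4 ]
r3 → r3 + 2·r1
  [ 1  0   1 ]
  [ 0  0   0 ]
  [ 0  1  -2 ]
r2 ↔ r3
  [ 1  0   1 ]
  [ 0  1  -2 ]
  [ 0  0   0 ]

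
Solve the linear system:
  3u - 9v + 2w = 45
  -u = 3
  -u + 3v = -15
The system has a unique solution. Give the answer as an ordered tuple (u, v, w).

(-3, -6, 0)

Form the augmented matrix and row-reduce:
  [  3  -9  2  |   45 ]
  [ -1   0  0  |    3 ]
  [ -1   3  0  |  -15 ]
Multiply r1 by 1/3.
Add r1 to r2.
Add r1 to r3.
Multiply r2 by -1/3.
Multiply r3 by 3/2.
Add 2/9 times r3 to r2.
Subtract 2/3 times r3 from r1.
Add 3 times r2 to r1.
Reading off the last column: u = -3, v = -6, w = 0.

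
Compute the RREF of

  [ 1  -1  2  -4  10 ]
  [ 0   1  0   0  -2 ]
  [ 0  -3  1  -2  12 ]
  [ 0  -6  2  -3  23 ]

[[1, 0, 0, 0, -4], [0, 1, 0, 0, -2], [0, 0, 1, 0, 4], [0, 0, 0, 1, -1]]

r3 := r3 + 3·r2
  [ 1  -1  2  -4  10 ]
  [ 0   1  0   0  -2 ]
  [ 0   0  1  -2   6 ]
  [ 0  -6  2  -3  23 ]
r4 := r4 + 6·r2
  [ 1  -1  2  -4  10 ]
  [ 0   1  0   0  -2 ]
  [ 0   0  1  -2   6 ]
  [ 0   0  2  -3  11 ]
r4 := r4 − 2·r3
  [ 1  -1  2  -4  10 ]
  [ 0   1  0   0  -2 ]
  [ 0   0  1  -2   6 ]
  [ 0   0  0   1  -1 ]
r3 := r3 + 2·r4
  [ 1  -1  2  -4  10 ]
  [ 0   1  0   0  -2 ]
  [ 0   0  1   0   4 ]
  [ 0   0  0   1  -1 ]
r1 := r1 + 4·r4
  [ 1  -1  2  0   6 ]
  [ 0   1  0  0  -2 ]
  [ 0   0  1  0   4 ]
  [ 0   0  0  1  -1 ]
r1 := r1 − 2·r3
  [ 1  -1  0  0  -2 ]
  [ 0   1  0  0  -2 ]
  [ 0   0  1  0   4 ]
  [ 0   0  0  1  -1 ]
r1 := r1 + r2
  [ 1  0  0  0  -4 ]
  [ 0  1  0  0  -2 ]
  [ 0  0  1  0   4 ]
  [ 0  0  0  1  -1 ]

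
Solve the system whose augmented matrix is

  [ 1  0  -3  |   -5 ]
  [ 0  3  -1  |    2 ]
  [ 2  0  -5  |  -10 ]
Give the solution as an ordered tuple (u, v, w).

(-5, 2/3, 0)

Subtract 2 times R1 from R3.
  [ 1  0  -3  |  -5 ]
  [ 0  3  -1  |   2 ]
  [ 0  0   1  |   0 ]
Multiply R2 by 1/3.
  [ 1  0    -3  |   -5 ]
  [ 0  1  -1/3  |  2/3 ]
  [ 0  0     1  |    0 ]
Add 1/3 times R3 to R2.
  [ 1  0  -3  |   -5 ]
  [ 0  1   0  |  2/3 ]
  [ 0  0   1  |    0 ]
Add 3 times R3 to R1.
  [ 1  0  0  |   -5 ]
  [ 0  1  0  |  2/3 ]
  [ 0  0  1  |    0 ]
Reading off the last column: u = -5, v = 2/3, w = 0.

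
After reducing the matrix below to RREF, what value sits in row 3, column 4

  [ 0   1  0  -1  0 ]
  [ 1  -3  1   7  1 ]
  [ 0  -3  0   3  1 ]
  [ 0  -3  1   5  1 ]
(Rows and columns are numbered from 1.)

ρ1 <=> ρ2
  [ 1  -3  1   7  1 ]
  [ 0   1  0  -1  0 ]
  [ 0  -3  0   3  1 ]
  [ 0  -3  1   5  1 ]
ρ3 := ρ3 + 3·ρ2
  [ 1  -3  1   7  1 ]
  [ 0   1  0  -1  0 ]
  [ 0   0  0   0  1 ]
  [ 0  -3  1   5  1 ]
ρ4 := ρ4 + 3·ρ2
  [ 1  -3  1   7  1 ]
  [ 0   1  0  -1  0 ]
  [ 0   0  0   0  1 ]
  [ 0   0  1   2  1 ]
ρ3 <=> ρ4
  [ 1  -3  1   7  1 ]
  [ 0   1  0  -1  0 ]
  [ 0   0  1   2  1 ]
  [ 0   0  0   0  1 ]
ρ3 := ρ3 − ρ4
  [ 1  -3  1   7  1 ]
  [ 0   1  0  -1  0 ]
  [ 0   0  1   2  0 ]
  [ 0   0  0   0  1 ]
ρ1 := ρ1 − ρ4
  [ 1  -3  1   7  0 ]
  [ 0   1  0  -1  0 ]
  [ 0   0  1   2  0 ]
  [ 0   0  0   0  1 ]
ρ1 := ρ1 − ρ3
  [ 1  -3  0   5  0 ]
  [ 0   1  0  -1  0 ]
  [ 0   0  1   2  0 ]
  [ 0   0  0   0  1 ]
ρ1 := ρ1 + 3·ρ2
  [ 1  0  0   2  0 ]
  [ 0  1  0  -1  0 ]
  [ 0  0  1   2  0 ]
  [ 0  0  0   0  1 ]

2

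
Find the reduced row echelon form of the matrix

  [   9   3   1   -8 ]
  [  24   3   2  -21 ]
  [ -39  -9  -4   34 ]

[[1, 0, 0, -1], [0, 1, 0, -1/3], [0, 0, 1, 2]]

Multiply r1 by 1/9.
  [   1  1/3  1/9  -8/9 ]
  [  24    3    2   -21 ]
  [ -39   -9   -4    34 ]
Subtract 24 times r1 from r2.
  [   1  1/3   1/9  -8/9 ]
  [   0   -5  -2/3   1/3 ]
  [ -39   -9    -4    34 ]
Add 39 times r1 to r3.
  [ 1  1/3   1/9  -8/9 ]
  [ 0   -5  -2/3   1/3 ]
  [ 0    4   1/3  -2/3 ]
Multiply r2 by -1/5.
  [ 1  1/3   1/9   -8/9 ]
  [ 0    1  2/15  -1/15 ]
  [ 0    4   1/3   -2/3 ]
Subtract 4 times r2 from r3.
  [ 1  1/3   1/9   -8/9 ]
  [ 0    1  2/15  -1/15 ]
  [ 0    0  -1/5   -2/5 ]
Multiply r3 by -5.
  [ 1  1/3   1/9   -8/9 ]
  [ 0    1  2/15  -1/15 ]
  [ 0    0     1      2 ]
Subtract 2/15 times r3 from r2.
  [ 1  1/3  1/9  -8/9 ]
  [ 0    1    0  -1/3 ]
  [ 0    0    1     2 ]
Subtract 1/9 times r3 from r1.
  [ 1  1/3  0  -10/9 ]
  [ 0    1  0   -1/3 ]
  [ 0    0  1      2 ]
Subtract 1/3 times r2 from r1.
  [ 1  0  0    -1 ]
  [ 0  1  0  -1/3 ]
  [ 0  0  1     2 ]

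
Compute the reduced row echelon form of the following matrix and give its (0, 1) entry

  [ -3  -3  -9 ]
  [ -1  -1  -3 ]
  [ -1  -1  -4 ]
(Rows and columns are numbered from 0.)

ρ1 → -1/3·ρ1
  [  1   1   3 ]
  [ -1  -1  -3 ]
  [ -1  -1  -4 ]
ρ2 → ρ2 + ρ1
  [  1   1   3 ]
  [  0   0   0 ]
  [ -1  -1  -4 ]
ρ3 → ρ3 + ρ1
  [ 1  1   3 ]
  [ 0  0   0 ]
  [ 0  0  -1 ]
ρ2 ↔ ρ3
  [ 1  1   3 ]
  [ 0  0  -1 ]
  [ 0  0   0 ]
ρ2 → -1·ρ2
  [ 1  1  3 ]
  [ 0  0  1 ]
  [ 0  0  0 ]
ρ1 → ρ1 − 3·ρ2
  [ 1  1  0 ]
  [ 0  0  1 ]
  [ 0  0  0 ]

1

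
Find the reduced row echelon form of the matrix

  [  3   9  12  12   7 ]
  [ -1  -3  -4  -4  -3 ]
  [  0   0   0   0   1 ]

R1 -> 1/3·R1
  [  1   3   4   4  7/3 ]
  [ -1  -3  -4  -4   -3 ]
  [  0   0   0   0    1 ]
R2 -> R2 + R1
  [ 1  3  4  4   7/3 ]
  [ 0  0  0  0  -2/3 ]
  [ 0  0  0  0     1 ]
R2 -> -3/2·R2
  [ 1  3  4  4  7/3 ]
  [ 0  0  0  0    1 ]
  [ 0  0  0  0    1 ]
R3 -> R3 − R2
  [ 1  3  4  4  7/3 ]
  [ 0  0  0  0    1 ]
  [ 0  0  0  0    0 ]
R1 -> R1 − 7/3·R2
  [ 1  3  4  4  0 ]
  [ 0  0  0  0  1 ]
  [ 0  0  0  0  0 ]

[[1, 3, 4, 4, 0], [0, 0, 0, 0, 1], [0, 0, 0, 0, 0]]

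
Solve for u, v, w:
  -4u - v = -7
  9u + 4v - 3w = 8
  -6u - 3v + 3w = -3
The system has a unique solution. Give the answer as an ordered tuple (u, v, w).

Form the augmented matrix and row-reduce:
  [ -4  -1   0  |  -7 ]
  [  9   4  -3  |   8 ]
  [ -6  -3   3  |  -3 ]
R1 ← -1/4·R1
  [  1  1/4   0  |  7/4 ]
  [  9    4  -3  |    8 ]
  [ -6   -3   3  |   -3 ]
R2 ← R2 − 9·R1
  [  1  1/4   0  |    7/4 ]
  [  0  7/4  -3  |  -31/4 ]
  [ -6   -3   3  |     -3 ]
R3 ← R3 + 6·R1
  [ 1   1/4   0  |    7/4 ]
  [ 0   7/4  -3  |  -31/4 ]
  [ 0  -3/2   3  |   15/2 ]
R2 ← 4/7·R2
  [ 1   1/4      0  |    7/4 ]
  [ 0     1  -12/7  |  -31/7 ]
  [ 0  -3/2      3  |   15/2 ]
R3 ← R3 + 3/2·R2
  [ 1  1/4      0  |    7/4 ]
  [ 0    1  -12/7  |  -31/7 ]
  [ 0    0    3/7  |    6/7 ]
R3 ← 7/3·R3
  [ 1  1/4      0  |    7/4 ]
  [ 0    1  -12/7  |  -31/7 ]
  [ 0    0      1  |      2 ]
R2 ← R2 + 12/7·R3
  [ 1  1/4  0  |  7/4 ]
  [ 0    1  0  |   -1 ]
  [ 0    0  1  |    2 ]
R1 ← R1 − 1/4·R2
  [ 1  0  0  |   2 ]
  [ 0  1  0  |  -1 ]
  [ 0  0  1  |   2 ]
Reading off the last column: u = 2, v = -1, w = 2.

(2, -1, 2)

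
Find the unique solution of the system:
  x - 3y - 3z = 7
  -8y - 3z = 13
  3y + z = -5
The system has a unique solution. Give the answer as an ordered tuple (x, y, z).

Form the augmented matrix and row-reduce:
  [ 1  -3  -3  |   7 ]
  [ 0  -8  -3  |  13 ]
  [ 0   3   1  |  -5 ]
ρ2 := -1/8·ρ2
  [ 1  -3   -3  |      7 ]
  [ 0   1  3/8  |  -13/8 ]
  [ 0   3    1  |     -5 ]
ρ3 := ρ3 − 3·ρ2
  [ 1  -3    -3  |      7 ]
  [ 0   1   3/8  |  -13/8 ]
  [ 0   0  -1/8  |   -1/8 ]
ρ3 := -8·ρ3
  [ 1  -3   -3  |      7 ]
  [ 0   1  3/8  |  -13/8 ]
  [ 0   0    1  |      1 ]
ρ2 := ρ2 − 3/8·ρ3
  [ 1  -3  -3  |   7 ]
  [ 0   1   0  |  -2 ]
  [ 0   0   1  |   1 ]
ρ1 := ρ1 + 3·ρ3
  [ 1  -3  0  |  10 ]
  [ 0   1  0  |  -2 ]
  [ 0   0  1  |   1 ]
ρ1 := ρ1 + 3·ρ2
  [ 1  0  0  |   4 ]
  [ 0  1  0  |  -2 ]
  [ 0  0  1  |   1 ]
Reading off the last column: x = 4, y = -2, z = 1.

(4, -2, 1)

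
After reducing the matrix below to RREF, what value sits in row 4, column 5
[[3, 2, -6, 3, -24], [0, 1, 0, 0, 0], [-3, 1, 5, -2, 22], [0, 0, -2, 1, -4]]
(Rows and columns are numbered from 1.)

0

ρ1 ← 1/3·ρ1
ρ3 ← ρ3 + 3·ρ1
ρ3 ← ρ3 − 3·ρ2
ρ3 ← -1·ρ3
ρ4 ← ρ4 + 2·ρ3
ρ4 ← -1·ρ4
ρ3 ← ρ3 + ρ4
ρ1 ← ρ1 − ρ4
ρ1 ← ρ1 + 2·ρ3
ρ1 ← ρ1 − 2/3·ρ2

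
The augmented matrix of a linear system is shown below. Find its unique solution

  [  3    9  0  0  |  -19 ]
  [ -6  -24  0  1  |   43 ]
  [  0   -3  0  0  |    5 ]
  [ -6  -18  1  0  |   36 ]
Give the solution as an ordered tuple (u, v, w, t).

(-4/3, -5/3, -2, -5)

Multiply R1 by 1/3.
  [  1    3  0  0  |  -19/3 ]
  [ -6  -24  0  1  |     43 ]
  [  0   -3  0  0  |      5 ]
  [ -6  -18  1  0  |     36 ]
Add 6 times R1 to R2.
  [  1    3  0  0  |  -19/3 ]
  [  0   -6  0  1  |      5 ]
  [  0   -3  0  0  |      5 ]
  [ -6  -18  1  0  |     36 ]
Add 6 times R1 to R4.
  [ 1   3  0  0  |  -19/3 ]
  [ 0  -6  0  1  |      5 ]
  [ 0  -3  0  0  |      5 ]
  [ 0   0  1  0  |     -2 ]
Multiply R2 by -1/6.
  [ 1   3  0     0  |  -19/3 ]
  [ 0   1  0  -1/6  |   -5/6 ]
  [ 0  -3  0     0  |      5 ]
  [ 0   0  1     0  |     -2 ]
Add 3 times R2 to R3.
  [ 1  3  0     0  |  -19/3 ]
  [ 0  1  0  -1/6  |   -5/6 ]
  [ 0  0  0  -1/2  |    5/2 ]
  [ 0  0  1     0  |     -2 ]
Swap R3 and R4.
  [ 1  3  0     0  |  -19/3 ]
  [ 0  1  0  -1/6  |   -5/6 ]
  [ 0  0  1     0  |     -2 ]
  [ 0  0  0  -1/2  |    5/2 ]
Multiply R4 by -2.
  [ 1  3  0     0  |  -19/3 ]
  [ 0  1  0  -1/6  |   -5/6 ]
  [ 0  0  1     0  |     -2 ]
  [ 0  0  0     1  |     -5 ]
Add 1/6 times R4 to R2.
  [ 1  3  0  0  |  -19/3 ]
  [ 0  1  0  0  |   -5/3 ]
  [ 0  0  1  0  |     -2 ]
  [ 0  0  0  1  |     -5 ]
Subtract 3 times R2 from R1.
  [ 1  0  0  0  |  -4/3 ]
  [ 0  1  0  0  |  -5/3 ]
  [ 0  0  1  0  |    -2 ]
  [ 0  0  0  1  |    -5 ]
Reading off the last column: u = -4/3, v = -5/3, w = -2, t = -5.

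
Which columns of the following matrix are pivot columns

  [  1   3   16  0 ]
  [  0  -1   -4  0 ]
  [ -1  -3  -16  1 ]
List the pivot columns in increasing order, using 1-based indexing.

R3 := R3 + R1
  [ 1   3  16  0 ]
  [ 0  -1  -4  0 ]
  [ 0   0   0  1 ]
R2 := -1·R2
  [ 1  3  16  0 ]
  [ 0  1   4  0 ]
  [ 0  0   0  1 ]
R1 := R1 − 3·R2
  [ 1  0  4  0 ]
  [ 0  1  4  0 ]
  [ 0  0  0  1 ]
Pivot columns are the columns containing a leading 1.

1, 2, 4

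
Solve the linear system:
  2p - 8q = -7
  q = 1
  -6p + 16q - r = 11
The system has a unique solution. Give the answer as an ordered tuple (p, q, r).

Form the augmented matrix and row-reduce:
  [  2  -8   0  |  -7 ]
  [  0   1   0  |   1 ]
  [ -6  16  -1  |  11 ]
ρ1 → 1/2·ρ1
  [  1  -4   0  |  -7/2 ]
  [  0   1   0  |     1 ]
  [ -6  16  -1  |    11 ]
ρ3 → ρ3 + 6·ρ1
  [ 1  -4   0  |  -7/2 ]
  [ 0   1   0  |     1 ]
  [ 0  -8  -1  |   -10 ]
ρ3 → ρ3 + 8·ρ2
  [ 1  -4   0  |  -7/2 ]
  [ 0   1   0  |     1 ]
  [ 0   0  -1  |    -2 ]
ρ3 → -1·ρ3
  [ 1  -4  0  |  -7/2 ]
  [ 0   1  0  |     1 ]
  [ 0   0  1  |     2 ]
ρ1 → ρ1 + 4·ρ2
  [ 1  0  0  |  1/2 ]
  [ 0  1  0  |    1 ]
  [ 0  0  1  |    2 ]
Reading off the last column: p = 1/2, q = 1, r = 2.

(1/2, 1, 2)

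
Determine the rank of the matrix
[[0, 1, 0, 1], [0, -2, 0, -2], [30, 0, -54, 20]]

R1 <-> R3
  [ 30   0  -54  20 ]
  [  0  -2    0  -2 ]
  [  0   1    0   1 ]
R1 := 1/30·R1
  [ 1   0  -9/5  2/3 ]
  [ 0  -2     0   -2 ]
  [ 0   1     0    1 ]
R2 := -1/2·R2
  [ 1  0  -9/5  2/3 ]
  [ 0  1     0    1 ]
  [ 0  1     0    1 ]
R3 := R3 − R2
  [ 1  0  -9/5  2/3 ]
  [ 0  1     0    1 ]
  [ 0  0     0    0 ]
The reduced form has 2 nonzero rows.

rank = 2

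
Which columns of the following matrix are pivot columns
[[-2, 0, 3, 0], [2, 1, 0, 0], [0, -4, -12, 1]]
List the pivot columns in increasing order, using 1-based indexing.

R1 := -1/2·R1
R2 := R2 − 2·R1
R3 := R3 + 4·R2
Pivot columns are the columns containing a leading 1.

1, 2, 4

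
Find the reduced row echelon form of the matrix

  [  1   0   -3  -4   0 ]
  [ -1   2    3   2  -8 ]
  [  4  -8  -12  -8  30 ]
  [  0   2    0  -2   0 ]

R2 ← R2 + R1
  [ 1   0   -3  -4   0 ]
  [ 0   2    0  -2  -8 ]
  [ 4  -8  -12  -8  30 ]
  [ 0   2    0  -2   0 ]
R3 ← R3 − 4·R1
  [ 1   0  -3  -4   0 ]
  [ 0   2   0  -2  -8 ]
  [ 0  -8   0   8  30 ]
  [ 0   2   0  -2   0 ]
R2 ← 1/2·R2
  [ 1   0  -3  -4   0 ]
  [ 0   1   0  -1  -4 ]
  [ 0  -8   0   8  30 ]
  [ 0   2   0  -2   0 ]
R3 ← R3 + 8·R2
  [ 1  0  -3  -4   0 ]
  [ 0  1   0  -1  -4 ]
  [ 0  0   0   0  -2 ]
  [ 0  2   0  -2   0 ]
R4 ← R4 − 2·R2
  [ 1  0  -3  -4   0 ]
  [ 0  1   0  -1  -4 ]
  [ 0  0   0   0  -2 ]
  [ 0  0   0   0   8 ]
R3 ← -1/2·R3
  [ 1  0  -3  -4   0 ]
  [ 0  1   0  -1  -4 ]
  [ 0  0   0   0   1 ]
  [ 0  0   0   0   8 ]
R4 ← R4 − 8·R3
  [ 1  0  -3  -4   0 ]
  [ 0  1   0  -1  -4 ]
  [ 0  0   0   0   1 ]
  [ 0  0   0   0   0 ]
R2 ← R2 + 4·R3
  [ 1  0  -3  -4  0 ]
  [ 0  1   0  -1  0 ]
  [ 0  0   0   0  1 ]
  [ 0  0   0   0  0 ]

[[1, 0, -3, -4, 0], [0, 1, 0, -1, 0], [0, 0, 0, 0, 1], [0, 0, 0, 0, 0]]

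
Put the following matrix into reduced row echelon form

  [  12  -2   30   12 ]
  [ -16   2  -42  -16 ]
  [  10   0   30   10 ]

[[1, 0, 3, 1], [0, 1, 3, 0], [0, 0, 0, 0]]

r1 ← 1/12·r1
  [   1  -1/6  5/2    1 ]
  [ -16     2  -42  -16 ]
  [  10     0   30   10 ]
r2 ← r2 + 16·r1
  [  1  -1/6  5/2   1 ]
  [  0  -2/3   -2   0 ]
  [ 10     0   30  10 ]
r3 ← r3 − 10·r1
  [ 1  -1/6  5/2  1 ]
  [ 0  -2/3   -2  0 ]
  [ 0   5/3    5  0 ]
r2 ← -3/2·r2
  [ 1  -1/6  5/2  1 ]
  [ 0     1    3  0 ]
  [ 0   5/3    5  0 ]
r3 ← r3 − 5/3·r2
  [ 1  -1/6  5/2  1 ]
  [ 0     1    3  0 ]
  [ 0     0    0  0 ]
r1 ← r1 + 1/6·r2
  [ 1  0  3  1 ]
  [ 0  1  3  0 ]
  [ 0  0  0  0 ]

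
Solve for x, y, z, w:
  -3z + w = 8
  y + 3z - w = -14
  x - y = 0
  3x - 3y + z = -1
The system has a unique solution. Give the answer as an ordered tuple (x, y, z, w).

Form the augmented matrix and row-reduce:
  [ 0   0  -3   1  |    8 ]
  [ 0   1   3  -1  |  -14 ]
  [ 1  -1   0   0  |    0 ]
  [ 3  -3   1   0  |   -1 ]
ρ1 <-> ρ3
ρ4 ← ρ4 − 3·ρ1
ρ3 ← -1/3·ρ3
ρ4 ← ρ4 − ρ3
ρ4 ← 3·ρ4
ρ3 ← ρ3 + 1/3·ρ4
ρ2 ← ρ2 + ρ4
ρ2 ← ρ2 − 3·ρ3
ρ1 ← ρ1 + ρ2
Reading off the last column: x = -6, y = -6, z = -1, w = 5.

(-6, -6, -1, 5)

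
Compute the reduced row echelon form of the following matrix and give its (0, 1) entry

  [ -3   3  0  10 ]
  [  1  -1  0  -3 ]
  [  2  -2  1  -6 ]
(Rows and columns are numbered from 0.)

r1 → -1/3·r1
  [ 1  -1  0  -10/3 ]
  [ 1  -1  0     -3 ]
  [ 2  -2  1     -6 ]
r2 → r2 − r1
  [ 1  -1  0  -10/3 ]
  [ 0   0  0    1/3 ]
  [ 2  -2  1     -6 ]
r3 → r3 − 2·r1
  [ 1  -1  0  -10/3 ]
  [ 0   0  0    1/3 ]
  [ 0   0  1    2/3 ]
r2 ↔ r3
  [ 1  -1  0  -10/3 ]
  [ 0   0  1    2/3 ]
  [ 0   0  0    1/3 ]
r3 → 3·r3
  [ 1  -1  0  -10/3 ]
  [ 0   0  1    2/3 ]
  [ 0   0  0      1 ]
r2 → r2 − 2/3·r3
  [ 1  -1  0  -10/3 ]
  [ 0   0  1      0 ]
  [ 0   0  0      1 ]
r1 → r1 + 10/3·r3
  [ 1  -1  0  0 ]
  [ 0   0  1  0 ]
  [ 0   0  0  1 ]

-1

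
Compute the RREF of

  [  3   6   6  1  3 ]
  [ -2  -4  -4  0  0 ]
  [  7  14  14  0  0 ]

Multiply r1 by 1/3.
  [  1   2   2  1/3  1 ]
  [ -2  -4  -4    0  0 ]
  [  7  14  14    0  0 ]
Add 2 times r1 to r2.
  [ 1   2   2  1/3  1 ]
  [ 0   0   0  2/3  2 ]
  [ 7  14  14    0  0 ]
Subtract 7 times r1 from r3.
  [ 1  2  2   1/3   1 ]
  [ 0  0  0   2/3   2 ]
  [ 0  0  0  -7/3  -7 ]
Multiply r2 by 3/2.
  [ 1  2  2   1/3   1 ]
  [ 0  0  0     1   3 ]
  [ 0  0  0  -7/3  -7 ]
Add 7/3 times r2 to r3.
  [ 1  2  2  1/3  1 ]
  [ 0  0  0    1  3 ]
  [ 0  0  0    0  0 ]
Subtract 1/3 times r2 from r1.
  [ 1  2  2  0  0 ]
  [ 0  0  0  1  3 ]
  [ 0  0  0  0  0 ]

[[1, 2, 2, 0, 0], [0, 0, 0, 1, 3], [0, 0, 0, 0, 0]]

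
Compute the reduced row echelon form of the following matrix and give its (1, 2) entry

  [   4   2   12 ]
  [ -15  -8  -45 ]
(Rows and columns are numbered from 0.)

r1 -> 1/4·r1
  [   1  1/2    3 ]
  [ -15   -8  -45 ]
r2 -> r2 + 15·r1
  [ 1   1/2  3 ]
  [ 0  -1/2  0 ]
r2 -> -2·r2
  [ 1  1/2  3 ]
  [ 0    1  0 ]
r1 -> r1 − 1/2·r2
  [ 1  0  3 ]
  [ 0  1  0 ]

0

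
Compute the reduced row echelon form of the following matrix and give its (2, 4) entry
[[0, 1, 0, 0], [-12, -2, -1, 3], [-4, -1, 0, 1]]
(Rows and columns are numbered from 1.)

R1 <=> R2
  [ -12  -2  -1  3 ]
  [   0   1   0  0 ]
  [  -4  -1   0  1 ]
R1 -> -1/12·R1
  [  1  1/6  1/12  -1/4 ]
  [  0    1     0     0 ]
  [ -4   -1     0     1 ]
R3 -> R3 + 4·R1
  [ 1   1/6  1/12  -1/4 ]
  [ 0     1     0     0 ]
  [ 0  -1/3   1/3     0 ]
R3 -> R3 + 1/3·R2
  [ 1  1/6  1/12  -1/4 ]
  [ 0    1     0     0 ]
  [ 0    0   1/3     0 ]
R3 -> 3·R3
  [ 1  1/6  1/12  -1/4 ]
  [ 0    1     0     0 ]
  [ 0    0     1     0 ]
R1 -> R1 − 1/12·R3
  [ 1  1/6  0  -1/4 ]
  [ 0    1  0     0 ]
  [ 0    0  1     0 ]
R1 -> R1 − 1/6·R2
  [ 1  0  0  -1/4 ]
  [ 0  1  0     0 ]
  [ 0  0  1     0 ]

0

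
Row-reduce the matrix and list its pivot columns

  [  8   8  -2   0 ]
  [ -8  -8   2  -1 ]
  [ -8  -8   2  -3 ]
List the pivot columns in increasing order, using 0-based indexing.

Multiply R1 by 1/8.
Add 8 times R1 to R2.
Add 8 times R1 to R3.
Multiply R2 by -1.
Add 3 times R2 to R3.
Pivot columns are the columns containing a leading 1.

0, 3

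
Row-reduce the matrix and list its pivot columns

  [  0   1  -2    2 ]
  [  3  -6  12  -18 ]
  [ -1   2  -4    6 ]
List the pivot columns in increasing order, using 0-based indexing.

0, 1

R1 <-> R2
  [  3  -6  12  -18 ]
  [  0   1  -2    2 ]
  [ -1   2  -4    6 ]
R1 := 1/3·R1
  [  1  -2   4  -6 ]
  [  0   1  -2   2 ]
  [ -1   2  -4   6 ]
R3 := R3 + R1
  [ 1  -2   4  -6 ]
  [ 0   1  -2   2 ]
  [ 0   0   0   0 ]
R1 := R1 + 2·R2
  [ 1  0   0  -2 ]
  [ 0  1  -2   2 ]
  [ 0  0   0   0 ]
Pivot columns are the columns containing a leading 1.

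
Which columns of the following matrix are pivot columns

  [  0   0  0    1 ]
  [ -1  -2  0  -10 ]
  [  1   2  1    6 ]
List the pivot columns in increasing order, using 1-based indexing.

R1 <=> R2
  [ -1  -2  0  -10 ]
  [  0   0  0    1 ]
  [  1   2  1    6 ]
R1 ← -1·R1
  [ 1  2  0  10 ]
  [ 0  0  0   1 ]
  [ 1  2  1   6 ]
R3 ← R3 − R1
  [ 1  2  0  10 ]
  [ 0  0  0   1 ]
  [ 0  0  1  -4 ]
R2 <=> R3
  [ 1  2  0  10 ]
  [ 0  0  1  -4 ]
  [ 0  0  0   1 ]
R2 ← R2 + 4·R3
  [ 1  2  0  10 ]
  [ 0  0  1   0 ]
  [ 0  0  0   1 ]
R1 ← R1 − 10·R3
  [ 1  2  0  0 ]
  [ 0  0  1  0 ]
  [ 0  0  0  1 ]
Pivot columns are the columns containing a leading 1.

1, 3, 4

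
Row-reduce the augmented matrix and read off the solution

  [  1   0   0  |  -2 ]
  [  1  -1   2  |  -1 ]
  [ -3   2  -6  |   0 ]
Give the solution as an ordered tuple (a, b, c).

(-2, 3, 2)

Subtract r1 from r2.
Add 3 times r1 to r3.
Multiply r2 by -1.
Subtract 2 times r2 from r3.
Multiply r3 by -1/2.
Add 2 times r3 to r2.
Reading off the last column: a = -2, b = 3, c = 2.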